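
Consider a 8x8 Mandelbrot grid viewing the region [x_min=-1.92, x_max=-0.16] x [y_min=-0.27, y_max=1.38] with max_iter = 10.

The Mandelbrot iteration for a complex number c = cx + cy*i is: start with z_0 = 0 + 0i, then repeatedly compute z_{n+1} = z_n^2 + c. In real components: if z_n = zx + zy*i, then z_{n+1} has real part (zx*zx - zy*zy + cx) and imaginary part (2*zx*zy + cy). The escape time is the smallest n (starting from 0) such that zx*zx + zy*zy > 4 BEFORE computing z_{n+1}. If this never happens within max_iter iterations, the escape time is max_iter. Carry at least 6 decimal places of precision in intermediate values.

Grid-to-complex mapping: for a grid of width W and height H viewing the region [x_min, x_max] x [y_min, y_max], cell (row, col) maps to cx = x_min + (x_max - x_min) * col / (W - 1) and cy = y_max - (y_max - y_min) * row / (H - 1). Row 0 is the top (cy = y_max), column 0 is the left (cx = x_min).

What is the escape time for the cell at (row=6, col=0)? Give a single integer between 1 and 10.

z_0 = 0 + 0i, c = -1.9200 + -0.0343i
Iter 1: z = -1.9200 + -0.0343i, |z|^2 = 3.6876
Iter 2: z = 1.7652 + 0.0974i, |z|^2 = 3.1255
Iter 3: z = 1.1865 + 0.3095i, |z|^2 = 1.5036
Iter 4: z = -0.6079 + 0.7001i, |z|^2 = 0.8597
Iter 5: z = -2.0406 + -0.8855i, |z|^2 = 4.9483
Escaped at iteration 5

Answer: 5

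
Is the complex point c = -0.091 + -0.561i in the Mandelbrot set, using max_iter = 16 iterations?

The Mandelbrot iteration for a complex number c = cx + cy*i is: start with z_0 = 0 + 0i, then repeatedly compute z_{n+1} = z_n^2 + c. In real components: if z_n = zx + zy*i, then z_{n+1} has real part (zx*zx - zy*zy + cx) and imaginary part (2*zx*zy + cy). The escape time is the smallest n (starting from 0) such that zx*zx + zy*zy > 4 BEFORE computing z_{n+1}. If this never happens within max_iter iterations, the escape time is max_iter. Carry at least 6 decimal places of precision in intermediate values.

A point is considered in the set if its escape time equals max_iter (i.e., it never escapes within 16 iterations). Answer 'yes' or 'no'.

Answer: yes

Derivation:
z_0 = 0 + 0i, c = -0.0910 + -0.5610i
Iter 1: z = -0.0910 + -0.5610i, |z|^2 = 0.3230
Iter 2: z = -0.3974 + -0.4589i, |z|^2 = 0.3685
Iter 3: z = -0.1436 + -0.1962i, |z|^2 = 0.0591
Iter 4: z = -0.1089 + -0.5046i, |z|^2 = 0.2665
Iter 5: z = -0.3338 + -0.4511i, |z|^2 = 0.3149
Iter 6: z = -0.1831 + -0.2598i, |z|^2 = 0.1010
Iter 7: z = -0.1250 + -0.4659i, |z|^2 = 0.2326
Iter 8: z = -0.2924 + -0.4445i, |z|^2 = 0.2831
Iter 9: z = -0.2031 + -0.3010i, |z|^2 = 0.1319
Iter 10: z = -0.1404 + -0.4387i, |z|^2 = 0.2122
Iter 11: z = -0.2638 + -0.4378i, |z|^2 = 0.2613
Iter 12: z = -0.2131 + -0.3300i, |z|^2 = 0.1543
Iter 13: z = -0.1545 + -0.4203i, |z|^2 = 0.2005
Iter 14: z = -0.2438 + -0.4311i, |z|^2 = 0.2453
Iter 15: z = -0.2174 + -0.3508i, |z|^2 = 0.1703
Did not escape in 16 iterations → in set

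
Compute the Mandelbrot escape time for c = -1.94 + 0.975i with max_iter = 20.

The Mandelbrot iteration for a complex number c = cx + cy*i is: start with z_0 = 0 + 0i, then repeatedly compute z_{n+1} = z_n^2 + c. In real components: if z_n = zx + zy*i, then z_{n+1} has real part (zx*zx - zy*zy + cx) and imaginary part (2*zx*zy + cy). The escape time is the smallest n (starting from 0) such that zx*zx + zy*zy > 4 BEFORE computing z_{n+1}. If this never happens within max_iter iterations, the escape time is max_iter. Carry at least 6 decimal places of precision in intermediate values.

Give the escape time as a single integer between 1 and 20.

z_0 = 0 + 0i, c = -1.9400 + 0.9750i
Iter 1: z = -1.9400 + 0.9750i, |z|^2 = 4.7142
Escaped at iteration 1

Answer: 1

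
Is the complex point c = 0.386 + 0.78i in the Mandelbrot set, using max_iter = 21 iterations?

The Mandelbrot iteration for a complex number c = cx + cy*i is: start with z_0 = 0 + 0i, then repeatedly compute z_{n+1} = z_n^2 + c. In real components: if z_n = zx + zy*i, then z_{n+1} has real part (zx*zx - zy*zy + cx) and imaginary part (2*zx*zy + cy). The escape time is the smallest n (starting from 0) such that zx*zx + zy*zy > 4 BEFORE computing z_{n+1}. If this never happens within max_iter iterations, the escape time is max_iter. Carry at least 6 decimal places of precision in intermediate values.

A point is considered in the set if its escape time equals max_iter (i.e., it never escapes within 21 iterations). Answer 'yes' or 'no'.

Answer: no

Derivation:
z_0 = 0 + 0i, c = 0.3860 + 0.7800i
Iter 1: z = 0.3860 + 0.7800i, |z|^2 = 0.7574
Iter 2: z = -0.0734 + 1.3822i, |z|^2 = 1.9158
Iter 3: z = -1.5190 + 0.5771i, |z|^2 = 2.6403
Iter 4: z = 2.3603 + -0.9732i, |z|^2 = 6.5179
Escaped at iteration 4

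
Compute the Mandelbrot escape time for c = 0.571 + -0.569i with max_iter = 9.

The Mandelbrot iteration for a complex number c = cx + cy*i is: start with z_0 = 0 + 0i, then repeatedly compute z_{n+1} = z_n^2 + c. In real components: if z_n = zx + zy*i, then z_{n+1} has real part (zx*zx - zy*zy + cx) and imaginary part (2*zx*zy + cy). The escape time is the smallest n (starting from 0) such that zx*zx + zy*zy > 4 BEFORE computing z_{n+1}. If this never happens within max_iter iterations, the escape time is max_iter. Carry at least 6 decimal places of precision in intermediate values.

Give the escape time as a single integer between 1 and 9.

Answer: 3

Derivation:
z_0 = 0 + 0i, c = 0.5710 + -0.5690i
Iter 1: z = 0.5710 + -0.5690i, |z|^2 = 0.6498
Iter 2: z = 0.5733 + -1.2188i, |z|^2 = 1.8141
Iter 3: z = -0.5858 + -1.9664i, |z|^2 = 4.2100
Escaped at iteration 3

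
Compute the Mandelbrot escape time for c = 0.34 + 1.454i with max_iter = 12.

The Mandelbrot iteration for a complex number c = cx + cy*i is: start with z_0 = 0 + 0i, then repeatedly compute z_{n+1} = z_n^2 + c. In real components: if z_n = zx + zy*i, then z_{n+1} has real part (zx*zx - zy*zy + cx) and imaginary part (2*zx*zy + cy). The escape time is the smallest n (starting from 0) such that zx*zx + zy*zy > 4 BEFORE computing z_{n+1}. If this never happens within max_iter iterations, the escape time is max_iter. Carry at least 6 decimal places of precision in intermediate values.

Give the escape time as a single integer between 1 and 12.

Answer: 2

Derivation:
z_0 = 0 + 0i, c = 0.3400 + 1.4540i
Iter 1: z = 0.3400 + 1.4540i, |z|^2 = 2.2297
Iter 2: z = -1.6585 + 2.4427i, |z|^2 = 8.7176
Escaped at iteration 2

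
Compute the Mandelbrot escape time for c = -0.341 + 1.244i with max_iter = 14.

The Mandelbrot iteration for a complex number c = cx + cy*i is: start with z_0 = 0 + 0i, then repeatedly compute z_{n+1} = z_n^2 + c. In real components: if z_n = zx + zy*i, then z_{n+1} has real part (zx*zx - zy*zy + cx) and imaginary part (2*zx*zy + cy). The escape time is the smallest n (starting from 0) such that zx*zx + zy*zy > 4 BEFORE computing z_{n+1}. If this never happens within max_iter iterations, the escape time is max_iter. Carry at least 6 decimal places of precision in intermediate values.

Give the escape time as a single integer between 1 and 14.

Answer: 3

Derivation:
z_0 = 0 + 0i, c = -0.3410 + 1.2440i
Iter 1: z = -0.3410 + 1.2440i, |z|^2 = 1.6638
Iter 2: z = -1.7723 + 0.3956i, |z|^2 = 3.2974
Iter 3: z = 2.6434 + -0.1582i, |z|^2 = 7.0126
Escaped at iteration 3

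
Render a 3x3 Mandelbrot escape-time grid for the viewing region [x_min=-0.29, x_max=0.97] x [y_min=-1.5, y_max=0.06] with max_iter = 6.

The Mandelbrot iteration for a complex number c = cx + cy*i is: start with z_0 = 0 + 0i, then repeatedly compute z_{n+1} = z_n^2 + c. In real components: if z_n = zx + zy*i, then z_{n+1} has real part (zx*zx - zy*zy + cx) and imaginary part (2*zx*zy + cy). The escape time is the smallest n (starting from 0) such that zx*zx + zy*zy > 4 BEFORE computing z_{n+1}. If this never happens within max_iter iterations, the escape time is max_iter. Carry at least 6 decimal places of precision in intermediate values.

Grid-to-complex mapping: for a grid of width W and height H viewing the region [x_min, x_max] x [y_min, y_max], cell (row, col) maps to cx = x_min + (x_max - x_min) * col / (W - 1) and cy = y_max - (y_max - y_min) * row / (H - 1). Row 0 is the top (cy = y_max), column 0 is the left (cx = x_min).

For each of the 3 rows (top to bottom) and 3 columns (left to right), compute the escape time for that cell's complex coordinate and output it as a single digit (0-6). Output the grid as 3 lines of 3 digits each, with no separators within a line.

(row=0, col=0): c = -0.2900 + 0.0600i → escape time 6
(row=0, col=1): c = 0.3400 + 0.0600i → escape time 6
(row=0, col=2): c = 0.9700 + 0.0600i → escape time 3
(row=1, col=0): c = -0.2900 + -0.7200i → escape time 6
(row=1, col=1): c = 0.3400 + -0.7200i → escape time 6
(row=1, col=2): c = 0.9700 + -0.7200i → escape time 2
(row=2, col=0): c = -0.2900 + -1.5000i → escape time 2
(row=2, col=1): c = 0.3400 + -1.5000i → escape time 2
(row=2, col=2): c = 0.9700 + -1.5000i → escape time 2

Answer: 663
662
222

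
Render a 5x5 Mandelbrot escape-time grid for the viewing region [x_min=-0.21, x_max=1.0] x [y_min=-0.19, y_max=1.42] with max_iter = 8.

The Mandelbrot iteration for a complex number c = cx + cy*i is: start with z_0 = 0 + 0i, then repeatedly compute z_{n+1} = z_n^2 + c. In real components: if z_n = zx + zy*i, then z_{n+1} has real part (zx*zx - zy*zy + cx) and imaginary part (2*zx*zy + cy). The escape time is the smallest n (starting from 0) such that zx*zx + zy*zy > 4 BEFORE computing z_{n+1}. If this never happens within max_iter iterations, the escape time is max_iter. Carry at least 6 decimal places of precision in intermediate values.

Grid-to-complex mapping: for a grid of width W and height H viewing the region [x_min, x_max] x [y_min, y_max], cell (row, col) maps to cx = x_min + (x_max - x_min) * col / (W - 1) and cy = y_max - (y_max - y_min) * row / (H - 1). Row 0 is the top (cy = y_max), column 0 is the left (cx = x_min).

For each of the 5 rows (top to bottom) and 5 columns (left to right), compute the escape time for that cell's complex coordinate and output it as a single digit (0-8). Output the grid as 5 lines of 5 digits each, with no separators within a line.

Answer: 22222
74322
88832
88832
88832

Derivation:
(row=0, col=0): c = -0.2100 + 1.4200i → escape time 2
(row=0, col=1): c = 0.0925 + 1.4200i → escape time 2
(row=0, col=2): c = 0.3950 + 1.4200i → escape time 2
(row=0, col=3): c = 0.6975 + 1.4200i → escape time 2
(row=0, col=4): c = 1.0000 + 1.4200i → escape time 2
(row=1, col=0): c = -0.2100 + 1.0175i → escape time 7
(row=1, col=1): c = 0.0925 + 1.0175i → escape time 4
(row=1, col=2): c = 0.3950 + 1.0175i → escape time 3
(row=1, col=3): c = 0.6975 + 1.0175i → escape time 2
(row=1, col=4): c = 1.0000 + 1.0175i → escape time 2
(row=2, col=0): c = -0.2100 + 0.6150i → escape time 8
(row=2, col=1): c = 0.0925 + 0.6150i → escape time 8
(row=2, col=2): c = 0.3950 + 0.6150i → escape time 8
(row=2, col=3): c = 0.6975 + 0.6150i → escape time 3
(row=2, col=4): c = 1.0000 + 0.6150i → escape time 2
(row=3, col=0): c = -0.2100 + 0.2125i → escape time 8
(row=3, col=1): c = 0.0925 + 0.2125i → escape time 8
(row=3, col=2): c = 0.3950 + 0.2125i → escape time 8
(row=3, col=3): c = 0.6975 + 0.2125i → escape time 3
(row=3, col=4): c = 1.0000 + 0.2125i → escape time 2
(row=4, col=0): c = -0.2100 + -0.1900i → escape time 8
(row=4, col=1): c = 0.0925 + -0.1900i → escape time 8
(row=4, col=2): c = 0.3950 + -0.1900i → escape time 8
(row=4, col=3): c = 0.6975 + -0.1900i → escape time 3
(row=4, col=4): c = 1.0000 + -0.1900i → escape time 2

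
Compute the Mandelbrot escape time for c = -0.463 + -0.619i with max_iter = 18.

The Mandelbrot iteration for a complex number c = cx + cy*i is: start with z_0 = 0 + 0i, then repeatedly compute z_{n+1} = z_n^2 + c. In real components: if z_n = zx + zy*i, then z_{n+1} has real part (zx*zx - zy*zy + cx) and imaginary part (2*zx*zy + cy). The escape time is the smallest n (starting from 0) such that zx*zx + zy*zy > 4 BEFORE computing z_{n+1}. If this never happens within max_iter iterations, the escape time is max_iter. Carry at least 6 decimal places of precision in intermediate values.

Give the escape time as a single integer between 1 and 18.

Answer: 18

Derivation:
z_0 = 0 + 0i, c = -0.4630 + -0.6190i
Iter 1: z = -0.4630 + -0.6190i, |z|^2 = 0.5975
Iter 2: z = -0.6318 + -0.0458i, |z|^2 = 0.4013
Iter 3: z = -0.0659 + -0.5611i, |z|^2 = 0.3192
Iter 4: z = -0.7735 + -0.5450i, |z|^2 = 0.8953
Iter 5: z = -0.1617 + 0.2241i, |z|^2 = 0.0764
Iter 6: z = -0.4871 + -0.6915i, |z|^2 = 0.7154
Iter 7: z = -0.7039 + 0.0546i, |z|^2 = 0.4985
Iter 8: z = 0.0295 + -0.6959i, |z|^2 = 0.4851
Iter 9: z = -0.9464 + -0.6601i, |z|^2 = 1.3314
Iter 10: z = -0.0030 + 0.6304i, |z|^2 = 0.3974
Iter 11: z = -0.8604 + -0.6228i, |z|^2 = 1.1281
Iter 12: z = -0.1106 + 0.4526i, |z|^2 = 0.2171
Iter 13: z = -0.6556 + -0.7191i, |z|^2 = 0.9470
Iter 14: z = -0.5503 + 0.3240i, |z|^2 = 0.4078
Iter 15: z = -0.2651 + -0.9756i, |z|^2 = 1.0221
Iter 16: z = -1.3445 + -0.1017i, |z|^2 = 1.8180
Iter 17: z = 1.3343 + -0.3455i, |z|^2 = 1.8997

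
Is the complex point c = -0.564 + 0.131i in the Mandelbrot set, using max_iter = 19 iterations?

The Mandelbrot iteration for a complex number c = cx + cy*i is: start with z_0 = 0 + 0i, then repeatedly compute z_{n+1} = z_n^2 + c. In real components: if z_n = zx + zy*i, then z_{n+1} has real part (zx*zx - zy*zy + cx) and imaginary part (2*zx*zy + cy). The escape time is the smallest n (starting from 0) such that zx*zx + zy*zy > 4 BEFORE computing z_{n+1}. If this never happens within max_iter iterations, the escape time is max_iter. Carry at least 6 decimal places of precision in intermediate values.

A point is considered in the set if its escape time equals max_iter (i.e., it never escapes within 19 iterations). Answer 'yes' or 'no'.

Answer: yes

Derivation:
z_0 = 0 + 0i, c = -0.5640 + 0.1310i
Iter 1: z = -0.5640 + 0.1310i, |z|^2 = 0.3353
Iter 2: z = -0.2631 + -0.0168i, |z|^2 = 0.0695
Iter 3: z = -0.4951 + 0.1398i, |z|^2 = 0.2647
Iter 4: z = -0.3384 + -0.0074i, |z|^2 = 0.1146
Iter 5: z = -0.4495 + 0.1360i, |z|^2 = 0.2206
Iter 6: z = -0.3804 + 0.0087i, |z|^2 = 0.1448
Iter 7: z = -0.4193 + 0.1244i, |z|^2 = 0.1913
Iter 8: z = -0.4036 + 0.0267i, |z|^2 = 0.1636
Iter 9: z = -0.4018 + 0.1095i, |z|^2 = 0.1734
Iter 10: z = -0.4145 + 0.0430i, |z|^2 = 0.1737
Iter 11: z = -0.3940 + 0.0953i, |z|^2 = 0.1643
Iter 12: z = -0.4178 + 0.0559i, |z|^2 = 0.1777
Iter 13: z = -0.3925 + 0.0843i, |z|^2 = 0.1612
Iter 14: z = -0.4170 + 0.0648i, |z|^2 = 0.1781
Iter 15: z = -0.3943 + 0.0769i, |z|^2 = 0.1614
Iter 16: z = -0.4145 + 0.0703i, |z|^2 = 0.1767
Iter 17: z = -0.3972 + 0.0727i, |z|^2 = 0.1630
Iter 18: z = -0.4115 + 0.0732i, |z|^2 = 0.1747
Did not escape in 19 iterations → in set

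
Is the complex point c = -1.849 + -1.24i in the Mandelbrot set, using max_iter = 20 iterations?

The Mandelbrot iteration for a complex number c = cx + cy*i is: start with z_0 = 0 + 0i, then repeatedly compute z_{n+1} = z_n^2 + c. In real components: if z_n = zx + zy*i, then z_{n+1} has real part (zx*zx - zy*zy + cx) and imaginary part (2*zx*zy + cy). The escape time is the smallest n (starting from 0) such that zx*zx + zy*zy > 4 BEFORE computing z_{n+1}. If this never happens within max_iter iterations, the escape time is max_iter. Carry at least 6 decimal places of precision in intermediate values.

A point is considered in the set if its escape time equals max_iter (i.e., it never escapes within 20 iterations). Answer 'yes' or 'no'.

z_0 = 0 + 0i, c = -1.8490 + -1.2400i
Iter 1: z = -1.8490 + -1.2400i, |z|^2 = 4.9564
Escaped at iteration 1

Answer: no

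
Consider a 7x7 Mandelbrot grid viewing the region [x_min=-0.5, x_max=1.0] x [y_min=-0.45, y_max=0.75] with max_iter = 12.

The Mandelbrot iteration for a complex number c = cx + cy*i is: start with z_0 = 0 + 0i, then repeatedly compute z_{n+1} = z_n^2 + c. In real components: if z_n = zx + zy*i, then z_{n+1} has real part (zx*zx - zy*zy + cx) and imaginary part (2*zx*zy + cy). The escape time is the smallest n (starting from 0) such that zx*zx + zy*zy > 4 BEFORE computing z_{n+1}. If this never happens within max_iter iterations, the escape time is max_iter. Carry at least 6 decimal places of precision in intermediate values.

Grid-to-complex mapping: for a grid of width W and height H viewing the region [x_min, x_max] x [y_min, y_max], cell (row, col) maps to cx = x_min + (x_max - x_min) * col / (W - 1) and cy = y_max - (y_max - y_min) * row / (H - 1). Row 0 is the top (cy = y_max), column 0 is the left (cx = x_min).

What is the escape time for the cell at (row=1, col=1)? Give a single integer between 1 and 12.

z_0 = 0 + 0i, c = -0.2500 + 0.5500i
Iter 1: z = -0.2500 + 0.5500i, |z|^2 = 0.3650
Iter 2: z = -0.4900 + 0.2750i, |z|^2 = 0.3157
Iter 3: z = -0.0855 + 0.2805i, |z|^2 = 0.0860
Iter 4: z = -0.3214 + 0.5020i, |z|^2 = 0.3553
Iter 5: z = -0.3987 + 0.2273i, |z|^2 = 0.2107
Iter 6: z = -0.1427 + 0.3687i, |z|^2 = 0.1563
Iter 7: z = -0.3656 + 0.4448i, |z|^2 = 0.3315
Iter 8: z = -0.3142 + 0.2248i, |z|^2 = 0.1492
Iter 9: z = -0.2018 + 0.4088i, |z|^2 = 0.2078
Iter 10: z = -0.3763 + 0.3850i, |z|^2 = 0.2899
Iter 11: z = -0.2566 + 0.2602i, |z|^2 = 0.1335

Answer: 12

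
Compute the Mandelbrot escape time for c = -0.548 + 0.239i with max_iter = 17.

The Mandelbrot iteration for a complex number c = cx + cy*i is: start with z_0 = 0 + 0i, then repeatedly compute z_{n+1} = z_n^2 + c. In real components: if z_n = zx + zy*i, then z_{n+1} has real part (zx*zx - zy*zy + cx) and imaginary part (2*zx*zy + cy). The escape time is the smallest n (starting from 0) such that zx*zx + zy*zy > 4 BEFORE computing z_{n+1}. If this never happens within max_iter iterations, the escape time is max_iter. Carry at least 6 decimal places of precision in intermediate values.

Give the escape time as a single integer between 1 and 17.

z_0 = 0 + 0i, c = -0.5480 + 0.2390i
Iter 1: z = -0.5480 + 0.2390i, |z|^2 = 0.3574
Iter 2: z = -0.3048 + -0.0229i, |z|^2 = 0.0934
Iter 3: z = -0.4556 + 0.2530i, |z|^2 = 0.2716
Iter 4: z = -0.4044 + 0.0085i, |z|^2 = 0.1636
Iter 5: z = -0.3845 + 0.2321i, |z|^2 = 0.2017
Iter 6: z = -0.4540 + 0.0605i, |z|^2 = 0.2098
Iter 7: z = -0.3455 + 0.1841i, |z|^2 = 0.1533
Iter 8: z = -0.4625 + 0.1118i, |z|^2 = 0.2264
Iter 9: z = -0.3466 + 0.1356i, |z|^2 = 0.1385
Iter 10: z = -0.4463 + 0.1450i, |z|^2 = 0.2202
Iter 11: z = -0.3699 + 0.1096i, |z|^2 = 0.1488
Iter 12: z = -0.4232 + 0.1579i, |z|^2 = 0.2040
Iter 13: z = -0.3939 + 0.1053i, |z|^2 = 0.1662
Iter 14: z = -0.4040 + 0.1560i, |z|^2 = 0.1875
Iter 15: z = -0.4092 + 0.1129i, |z|^2 = 0.1802
Iter 16: z = -0.3933 + 0.1466i, |z|^2 = 0.1762

Answer: 17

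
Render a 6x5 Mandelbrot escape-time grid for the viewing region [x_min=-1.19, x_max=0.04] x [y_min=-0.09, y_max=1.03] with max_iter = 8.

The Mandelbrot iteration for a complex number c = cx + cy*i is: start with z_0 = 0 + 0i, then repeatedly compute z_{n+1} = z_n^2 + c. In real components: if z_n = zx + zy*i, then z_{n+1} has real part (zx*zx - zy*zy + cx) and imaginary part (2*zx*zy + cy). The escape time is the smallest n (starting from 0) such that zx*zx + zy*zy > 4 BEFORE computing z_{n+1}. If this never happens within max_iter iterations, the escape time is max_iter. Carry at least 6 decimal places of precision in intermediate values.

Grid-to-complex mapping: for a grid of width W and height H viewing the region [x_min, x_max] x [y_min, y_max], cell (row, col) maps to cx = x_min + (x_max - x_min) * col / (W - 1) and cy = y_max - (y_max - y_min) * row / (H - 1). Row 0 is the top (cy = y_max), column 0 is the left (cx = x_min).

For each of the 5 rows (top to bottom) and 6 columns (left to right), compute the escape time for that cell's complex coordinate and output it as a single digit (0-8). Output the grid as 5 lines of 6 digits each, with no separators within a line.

Answer: 333474
344688
558888
888888
888888

Derivation:
(row=0, col=0): c = -1.1900 + 1.0300i → escape time 3
(row=0, col=1): c = -0.9440 + 1.0300i → escape time 3
(row=0, col=2): c = -0.6980 + 1.0300i → escape time 3
(row=0, col=3): c = -0.4520 + 1.0300i → escape time 4
(row=0, col=4): c = -0.2060 + 1.0300i → escape time 7
(row=0, col=5): c = 0.0400 + 1.0300i → escape time 4
(row=1, col=0): c = -1.1900 + 0.7500i → escape time 3
(row=1, col=1): c = -0.9440 + 0.7500i → escape time 4
(row=1, col=2): c = -0.6980 + 0.7500i → escape time 4
(row=1, col=3): c = -0.4520 + 0.7500i → escape time 6
(row=1, col=4): c = -0.2060 + 0.7500i → escape time 8
(row=1, col=5): c = 0.0400 + 0.7500i → escape time 8
(row=2, col=0): c = -1.1900 + 0.4700i → escape time 5
(row=2, col=1): c = -0.9440 + 0.4700i → escape time 5
(row=2, col=2): c = -0.6980 + 0.4700i → escape time 8
(row=2, col=3): c = -0.4520 + 0.4700i → escape time 8
(row=2, col=4): c = -0.2060 + 0.4700i → escape time 8
(row=2, col=5): c = 0.0400 + 0.4700i → escape time 8
(row=3, col=0): c = -1.1900 + 0.1900i → escape time 8
(row=3, col=1): c = -0.9440 + 0.1900i → escape time 8
(row=3, col=2): c = -0.6980 + 0.1900i → escape time 8
(row=3, col=3): c = -0.4520 + 0.1900i → escape time 8
(row=3, col=4): c = -0.2060 + 0.1900i → escape time 8
(row=3, col=5): c = 0.0400 + 0.1900i → escape time 8
(row=4, col=0): c = -1.1900 + -0.0900i → escape time 8
(row=4, col=1): c = -0.9440 + -0.0900i → escape time 8
(row=4, col=2): c = -0.6980 + -0.0900i → escape time 8
(row=4, col=3): c = -0.4520 + -0.0900i → escape time 8
(row=4, col=4): c = -0.2060 + -0.0900i → escape time 8
(row=4, col=5): c = 0.0400 + -0.0900i → escape time 8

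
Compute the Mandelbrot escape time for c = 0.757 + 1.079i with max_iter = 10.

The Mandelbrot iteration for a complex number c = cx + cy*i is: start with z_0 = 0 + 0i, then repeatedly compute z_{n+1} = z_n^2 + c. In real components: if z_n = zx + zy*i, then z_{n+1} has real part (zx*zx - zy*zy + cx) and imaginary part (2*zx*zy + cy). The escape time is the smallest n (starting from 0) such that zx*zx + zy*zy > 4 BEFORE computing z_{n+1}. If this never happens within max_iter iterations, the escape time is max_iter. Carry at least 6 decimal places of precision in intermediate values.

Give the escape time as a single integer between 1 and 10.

Answer: 2

Derivation:
z_0 = 0 + 0i, c = 0.7570 + 1.0790i
Iter 1: z = 0.7570 + 1.0790i, |z|^2 = 1.7373
Iter 2: z = 0.1658 + 2.7126i, |z|^2 = 7.3857
Escaped at iteration 2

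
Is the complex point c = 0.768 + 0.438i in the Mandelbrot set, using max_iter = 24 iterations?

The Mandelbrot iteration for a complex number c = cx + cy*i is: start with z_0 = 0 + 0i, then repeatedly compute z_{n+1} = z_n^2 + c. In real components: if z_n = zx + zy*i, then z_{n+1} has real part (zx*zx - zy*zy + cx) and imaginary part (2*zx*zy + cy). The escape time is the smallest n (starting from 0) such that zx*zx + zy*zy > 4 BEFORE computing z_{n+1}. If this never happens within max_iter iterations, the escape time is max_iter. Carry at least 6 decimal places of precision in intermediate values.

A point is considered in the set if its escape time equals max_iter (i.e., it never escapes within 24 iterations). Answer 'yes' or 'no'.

z_0 = 0 + 0i, c = 0.7680 + 0.4380i
Iter 1: z = 0.7680 + 0.4380i, |z|^2 = 0.7817
Iter 2: z = 1.1660 + 1.1108i, |z|^2 = 2.5933
Iter 3: z = 0.8937 + 3.0283i, |z|^2 = 9.9691
Escaped at iteration 3

Answer: no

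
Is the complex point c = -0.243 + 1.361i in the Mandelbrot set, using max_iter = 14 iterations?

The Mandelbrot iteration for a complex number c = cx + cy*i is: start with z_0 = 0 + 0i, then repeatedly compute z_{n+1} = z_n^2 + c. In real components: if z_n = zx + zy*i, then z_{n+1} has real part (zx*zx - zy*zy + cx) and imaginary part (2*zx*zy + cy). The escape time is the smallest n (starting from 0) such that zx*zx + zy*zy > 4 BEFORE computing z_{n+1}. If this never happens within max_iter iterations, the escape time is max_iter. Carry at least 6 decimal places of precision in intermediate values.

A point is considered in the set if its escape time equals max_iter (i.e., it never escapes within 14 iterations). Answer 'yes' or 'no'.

Answer: no

Derivation:
z_0 = 0 + 0i, c = -0.2430 + 1.3610i
Iter 1: z = -0.2430 + 1.3610i, |z|^2 = 1.9114
Iter 2: z = -2.0363 + 0.6996i, |z|^2 = 4.6358
Escaped at iteration 2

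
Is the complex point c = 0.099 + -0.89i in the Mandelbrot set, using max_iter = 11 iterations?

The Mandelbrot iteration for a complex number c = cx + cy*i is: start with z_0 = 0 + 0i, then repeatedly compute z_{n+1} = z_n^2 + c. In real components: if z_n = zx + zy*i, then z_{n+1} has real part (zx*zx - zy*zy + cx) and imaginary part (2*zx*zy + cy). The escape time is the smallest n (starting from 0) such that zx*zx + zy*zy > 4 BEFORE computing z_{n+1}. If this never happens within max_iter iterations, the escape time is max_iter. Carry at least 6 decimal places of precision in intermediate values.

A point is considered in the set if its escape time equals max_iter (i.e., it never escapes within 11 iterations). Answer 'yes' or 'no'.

Answer: no

Derivation:
z_0 = 0 + 0i, c = 0.0990 + -0.8900i
Iter 1: z = 0.0990 + -0.8900i, |z|^2 = 0.8019
Iter 2: z = -0.6833 + -1.0662i, |z|^2 = 1.6037
Iter 3: z = -0.5709 + 0.5671i, |z|^2 = 0.6476
Iter 4: z = 0.1034 + -1.5375i, |z|^2 = 2.3747
Iter 5: z = -2.2543 + -1.2078i, |z|^2 = 6.5410
Escaped at iteration 5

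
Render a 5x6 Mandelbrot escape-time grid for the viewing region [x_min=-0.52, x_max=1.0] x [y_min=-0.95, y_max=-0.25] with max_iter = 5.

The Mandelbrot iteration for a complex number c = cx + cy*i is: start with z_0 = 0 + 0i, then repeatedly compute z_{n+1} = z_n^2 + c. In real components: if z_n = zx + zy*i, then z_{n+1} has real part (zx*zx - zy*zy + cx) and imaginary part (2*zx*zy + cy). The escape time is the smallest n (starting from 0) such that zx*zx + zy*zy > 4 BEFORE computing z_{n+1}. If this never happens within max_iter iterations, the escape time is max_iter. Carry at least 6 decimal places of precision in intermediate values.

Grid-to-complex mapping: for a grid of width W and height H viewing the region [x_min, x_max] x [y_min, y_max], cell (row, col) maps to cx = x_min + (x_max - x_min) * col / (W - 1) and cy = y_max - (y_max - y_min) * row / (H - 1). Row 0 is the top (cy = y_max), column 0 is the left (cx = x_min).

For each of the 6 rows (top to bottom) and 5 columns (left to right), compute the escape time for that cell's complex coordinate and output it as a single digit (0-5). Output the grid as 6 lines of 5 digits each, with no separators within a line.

Answer: 55542
55542
55532
55532
55532
45422

Derivation:
(row=0, col=0): c = -0.5200 + -0.2500i → escape time 5
(row=0, col=1): c = -0.1400 + -0.2500i → escape time 5
(row=0, col=2): c = 0.2400 + -0.2500i → escape time 5
(row=0, col=3): c = 0.6200 + -0.2500i → escape time 4
(row=0, col=4): c = 1.0000 + -0.2500i → escape time 2
(row=1, col=0): c = -0.5200 + -0.3900i → escape time 5
(row=1, col=1): c = -0.1400 + -0.3900i → escape time 5
(row=1, col=2): c = 0.2400 + -0.3900i → escape time 5
(row=1, col=3): c = 0.6200 + -0.3900i → escape time 4
(row=1, col=4): c = 1.0000 + -0.3900i → escape time 2
(row=2, col=0): c = -0.5200 + -0.5300i → escape time 5
(row=2, col=1): c = -0.1400 + -0.5300i → escape time 5
(row=2, col=2): c = 0.2400 + -0.5300i → escape time 5
(row=2, col=3): c = 0.6200 + -0.5300i → escape time 3
(row=2, col=4): c = 1.0000 + -0.5300i → escape time 2
(row=3, col=0): c = -0.5200 + -0.6700i → escape time 5
(row=3, col=1): c = -0.1400 + -0.6700i → escape time 5
(row=3, col=2): c = 0.2400 + -0.6700i → escape time 5
(row=3, col=3): c = 0.6200 + -0.6700i → escape time 3
(row=3, col=4): c = 1.0000 + -0.6700i → escape time 2
(row=4, col=0): c = -0.5200 + -0.8100i → escape time 5
(row=4, col=1): c = -0.1400 + -0.8100i → escape time 5
(row=4, col=2): c = 0.2400 + -0.8100i → escape time 5
(row=4, col=3): c = 0.6200 + -0.8100i → escape time 3
(row=4, col=4): c = 1.0000 + -0.8100i → escape time 2
(row=5, col=0): c = -0.5200 + -0.9500i → escape time 4
(row=5, col=1): c = -0.1400 + -0.9500i → escape time 5
(row=5, col=2): c = 0.2400 + -0.9500i → escape time 4
(row=5, col=3): c = 0.6200 + -0.9500i → escape time 2
(row=5, col=4): c = 1.0000 + -0.9500i → escape time 2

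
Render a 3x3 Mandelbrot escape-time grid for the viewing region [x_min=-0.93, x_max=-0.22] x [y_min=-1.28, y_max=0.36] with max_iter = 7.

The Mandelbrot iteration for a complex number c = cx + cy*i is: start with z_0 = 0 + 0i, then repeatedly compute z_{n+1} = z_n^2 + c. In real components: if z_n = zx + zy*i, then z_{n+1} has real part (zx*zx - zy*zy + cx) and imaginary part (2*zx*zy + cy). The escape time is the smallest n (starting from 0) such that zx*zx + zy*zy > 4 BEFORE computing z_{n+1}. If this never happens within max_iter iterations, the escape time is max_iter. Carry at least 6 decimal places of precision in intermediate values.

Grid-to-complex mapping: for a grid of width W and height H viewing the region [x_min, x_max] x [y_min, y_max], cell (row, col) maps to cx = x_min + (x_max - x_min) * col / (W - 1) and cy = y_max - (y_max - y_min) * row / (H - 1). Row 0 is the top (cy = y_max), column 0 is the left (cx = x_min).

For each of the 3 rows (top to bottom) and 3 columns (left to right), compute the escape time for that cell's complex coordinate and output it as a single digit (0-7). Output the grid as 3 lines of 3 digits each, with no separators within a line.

Answer: 777
677
233

Derivation:
(row=0, col=0): c = -0.9300 + 0.3600i → escape time 7
(row=0, col=1): c = -0.5750 + 0.3600i → escape time 7
(row=0, col=2): c = -0.2200 + 0.3600i → escape time 7
(row=1, col=0): c = -0.9300 + -0.4600i → escape time 6
(row=1, col=1): c = -0.5750 + -0.4600i → escape time 7
(row=1, col=2): c = -0.2200 + -0.4600i → escape time 7
(row=2, col=0): c = -0.9300 + -1.2800i → escape time 2
(row=2, col=1): c = -0.5750 + -1.2800i → escape time 3
(row=2, col=2): c = -0.2200 + -1.2800i → escape time 3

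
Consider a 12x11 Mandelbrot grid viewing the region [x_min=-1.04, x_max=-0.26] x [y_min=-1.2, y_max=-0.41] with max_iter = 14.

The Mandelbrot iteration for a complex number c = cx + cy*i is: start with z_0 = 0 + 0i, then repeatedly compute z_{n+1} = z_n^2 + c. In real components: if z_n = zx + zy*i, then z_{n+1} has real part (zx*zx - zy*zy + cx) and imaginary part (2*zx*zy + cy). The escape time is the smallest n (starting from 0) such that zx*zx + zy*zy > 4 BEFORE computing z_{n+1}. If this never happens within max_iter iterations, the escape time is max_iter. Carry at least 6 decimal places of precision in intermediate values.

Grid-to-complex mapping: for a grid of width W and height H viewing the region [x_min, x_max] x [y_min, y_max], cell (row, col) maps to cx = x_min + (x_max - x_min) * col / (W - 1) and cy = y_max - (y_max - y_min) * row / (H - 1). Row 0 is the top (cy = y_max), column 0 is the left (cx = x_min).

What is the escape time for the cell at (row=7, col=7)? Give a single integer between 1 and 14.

z_0 = 0 + 0i, c = -0.5436 + -0.9630i
Iter 1: z = -0.5436 + -0.9630i, |z|^2 = 1.2229
Iter 2: z = -1.1755 + 0.0840i, |z|^2 = 1.3888
Iter 3: z = 0.8310 + -1.1606i, |z|^2 = 2.0375
Iter 4: z = -1.2000 + -2.8919i, |z|^2 = 9.8032
Escaped at iteration 4

Answer: 4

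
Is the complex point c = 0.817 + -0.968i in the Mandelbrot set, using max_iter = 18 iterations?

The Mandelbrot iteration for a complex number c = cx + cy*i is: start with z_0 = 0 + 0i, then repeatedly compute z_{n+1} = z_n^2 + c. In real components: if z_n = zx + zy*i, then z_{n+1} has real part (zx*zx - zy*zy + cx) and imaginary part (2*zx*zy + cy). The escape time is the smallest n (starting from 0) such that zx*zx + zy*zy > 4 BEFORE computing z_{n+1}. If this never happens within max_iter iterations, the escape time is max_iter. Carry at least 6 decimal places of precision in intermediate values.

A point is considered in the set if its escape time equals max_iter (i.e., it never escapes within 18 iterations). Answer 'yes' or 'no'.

Answer: no

Derivation:
z_0 = 0 + 0i, c = 0.8170 + -0.9680i
Iter 1: z = 0.8170 + -0.9680i, |z|^2 = 1.6045
Iter 2: z = 0.5475 + -2.5497i, |z|^2 = 6.8007
Escaped at iteration 2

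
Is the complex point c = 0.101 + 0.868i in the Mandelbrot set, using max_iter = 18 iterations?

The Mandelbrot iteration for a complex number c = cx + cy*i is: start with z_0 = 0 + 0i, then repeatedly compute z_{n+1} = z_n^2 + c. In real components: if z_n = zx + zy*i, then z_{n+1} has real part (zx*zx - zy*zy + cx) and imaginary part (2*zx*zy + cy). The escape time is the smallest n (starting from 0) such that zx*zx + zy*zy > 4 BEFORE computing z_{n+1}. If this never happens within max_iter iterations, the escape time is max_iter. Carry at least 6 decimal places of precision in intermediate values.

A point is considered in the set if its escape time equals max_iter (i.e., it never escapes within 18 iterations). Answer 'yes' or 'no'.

z_0 = 0 + 0i, c = 0.1010 + 0.8680i
Iter 1: z = 0.1010 + 0.8680i, |z|^2 = 0.7636
Iter 2: z = -0.6422 + 1.0433i, |z|^2 = 1.5010
Iter 3: z = -0.5751 + -0.4721i, |z|^2 = 0.5536
Iter 4: z = 0.2089 + 1.4110i, |z|^2 = 2.0346
Iter 5: z = -1.8464 + 1.4574i, |z|^2 = 5.5330
Escaped at iteration 5

Answer: no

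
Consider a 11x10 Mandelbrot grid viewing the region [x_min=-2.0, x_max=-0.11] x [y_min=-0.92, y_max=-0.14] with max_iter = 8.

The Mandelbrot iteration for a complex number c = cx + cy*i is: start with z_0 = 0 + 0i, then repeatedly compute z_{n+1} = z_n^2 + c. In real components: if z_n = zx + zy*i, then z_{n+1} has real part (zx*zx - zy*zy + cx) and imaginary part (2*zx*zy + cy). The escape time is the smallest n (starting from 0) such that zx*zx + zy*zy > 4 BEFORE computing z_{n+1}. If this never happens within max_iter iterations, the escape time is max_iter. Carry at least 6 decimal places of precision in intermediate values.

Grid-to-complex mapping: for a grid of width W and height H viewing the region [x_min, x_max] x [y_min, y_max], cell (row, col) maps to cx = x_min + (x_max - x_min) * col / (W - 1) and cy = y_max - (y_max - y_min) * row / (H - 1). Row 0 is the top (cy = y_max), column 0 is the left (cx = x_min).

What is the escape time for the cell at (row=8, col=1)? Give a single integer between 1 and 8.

Answer: 2

Derivation:
z_0 = 0 + 0i, c = -1.8110 + -0.8333i
Iter 1: z = -1.8110 + -0.8333i, |z|^2 = 3.9742
Iter 2: z = 0.7743 + 2.1850i, |z|^2 = 5.3737
Escaped at iteration 2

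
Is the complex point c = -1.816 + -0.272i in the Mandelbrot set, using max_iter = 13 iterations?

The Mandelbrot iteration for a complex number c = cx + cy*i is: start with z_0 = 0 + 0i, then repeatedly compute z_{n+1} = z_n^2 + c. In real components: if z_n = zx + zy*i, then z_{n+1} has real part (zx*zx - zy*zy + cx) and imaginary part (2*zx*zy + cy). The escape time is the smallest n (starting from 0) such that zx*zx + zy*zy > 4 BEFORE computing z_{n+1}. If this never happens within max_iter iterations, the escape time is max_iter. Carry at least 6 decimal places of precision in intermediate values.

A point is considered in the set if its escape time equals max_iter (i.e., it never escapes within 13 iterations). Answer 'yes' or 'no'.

z_0 = 0 + 0i, c = -1.8160 + -0.2720i
Iter 1: z = -1.8160 + -0.2720i, |z|^2 = 3.3718
Iter 2: z = 1.4079 + 0.7159i, |z|^2 = 2.4946
Iter 3: z = -0.3464 + 1.7438i, |z|^2 = 3.1609
Iter 4: z = -4.7368 + -1.4802i, |z|^2 = 24.6286
Escaped at iteration 4

Answer: no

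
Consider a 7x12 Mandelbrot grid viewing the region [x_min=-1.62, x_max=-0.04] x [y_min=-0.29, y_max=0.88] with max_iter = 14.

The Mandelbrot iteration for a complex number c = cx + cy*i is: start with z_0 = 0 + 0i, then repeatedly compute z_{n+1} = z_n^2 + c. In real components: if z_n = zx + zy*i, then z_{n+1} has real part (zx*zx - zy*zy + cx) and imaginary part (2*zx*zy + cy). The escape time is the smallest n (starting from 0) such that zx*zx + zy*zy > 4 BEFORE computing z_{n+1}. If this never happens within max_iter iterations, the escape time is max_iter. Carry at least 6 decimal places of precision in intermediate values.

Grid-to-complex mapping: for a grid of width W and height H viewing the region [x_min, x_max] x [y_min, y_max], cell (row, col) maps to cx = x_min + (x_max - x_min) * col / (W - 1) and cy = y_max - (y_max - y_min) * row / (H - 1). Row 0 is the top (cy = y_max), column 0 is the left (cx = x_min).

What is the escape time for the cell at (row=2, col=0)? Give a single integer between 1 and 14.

z_0 = 0 + 0i, c = -1.6200 + 0.6673i
Iter 1: z = -1.6200 + 0.6673i, |z|^2 = 3.0697
Iter 2: z = 0.5591 + -1.4947i, |z|^2 = 2.5467
Iter 3: z = -3.5415 + -1.0042i, |z|^2 = 13.5504
Escaped at iteration 3

Answer: 3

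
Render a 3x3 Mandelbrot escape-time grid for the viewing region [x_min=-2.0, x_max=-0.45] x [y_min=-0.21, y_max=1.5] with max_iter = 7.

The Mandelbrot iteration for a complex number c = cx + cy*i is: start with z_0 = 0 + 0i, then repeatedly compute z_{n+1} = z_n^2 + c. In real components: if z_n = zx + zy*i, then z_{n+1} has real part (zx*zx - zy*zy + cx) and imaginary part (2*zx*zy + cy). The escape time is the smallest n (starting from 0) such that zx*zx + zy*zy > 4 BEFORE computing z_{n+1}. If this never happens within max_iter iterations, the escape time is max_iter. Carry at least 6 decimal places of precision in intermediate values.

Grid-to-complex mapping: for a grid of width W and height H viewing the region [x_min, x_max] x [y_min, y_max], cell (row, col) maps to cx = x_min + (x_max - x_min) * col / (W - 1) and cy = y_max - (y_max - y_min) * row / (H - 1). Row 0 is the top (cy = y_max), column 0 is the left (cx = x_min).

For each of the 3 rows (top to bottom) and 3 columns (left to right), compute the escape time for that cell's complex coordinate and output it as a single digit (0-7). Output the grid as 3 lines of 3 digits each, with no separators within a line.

(row=0, col=0): c = -2.0000 + 1.5000i → escape time 1
(row=0, col=1): c = -1.2250 + 1.5000i → escape time 2
(row=0, col=2): c = -0.4500 + 1.5000i → escape time 2
(row=1, col=0): c = -2.0000 + 0.6450i → escape time 1
(row=1, col=1): c = -1.2250 + 0.6450i → escape time 3
(row=1, col=2): c = -0.4500 + 0.6450i → escape time 7
(row=2, col=0): c = -2.0000 + -0.2100i → escape time 1
(row=2, col=1): c = -1.2250 + -0.2100i → escape time 7
(row=2, col=2): c = -0.4500 + -0.2100i → escape time 7

Answer: 122
137
177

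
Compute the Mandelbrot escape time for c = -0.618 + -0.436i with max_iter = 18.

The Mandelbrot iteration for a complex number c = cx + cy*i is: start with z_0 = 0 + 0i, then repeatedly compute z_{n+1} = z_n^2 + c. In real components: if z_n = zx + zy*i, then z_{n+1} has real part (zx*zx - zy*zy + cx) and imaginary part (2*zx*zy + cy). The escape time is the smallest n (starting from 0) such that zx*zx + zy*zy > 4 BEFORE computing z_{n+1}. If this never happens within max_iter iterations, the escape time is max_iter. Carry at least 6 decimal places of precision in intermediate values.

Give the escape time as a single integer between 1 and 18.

Answer: 18

Derivation:
z_0 = 0 + 0i, c = -0.6180 + -0.4360i
Iter 1: z = -0.6180 + -0.4360i, |z|^2 = 0.5720
Iter 2: z = -0.4262 + 0.1029i, |z|^2 = 0.1922
Iter 3: z = -0.4470 + -0.5237i, |z|^2 = 0.4740
Iter 4: z = -0.6925 + 0.0322i, |z|^2 = 0.4806
Iter 5: z = -0.1395 + -0.4805i, |z|^2 = 0.2504
Iter 6: z = -0.8295 + -0.3019i, |z|^2 = 0.7792
Iter 7: z = -0.0212 + 0.0649i, |z|^2 = 0.0047
Iter 8: z = -0.6218 + -0.4387i, |z|^2 = 0.5791
Iter 9: z = -0.4239 + 0.1096i, |z|^2 = 0.1917
Iter 10: z = -0.4503 + -0.5289i, |z|^2 = 0.4825
Iter 11: z = -0.6950 + 0.0404i, |z|^2 = 0.4846
Iter 12: z = -0.1366 + -0.4921i, |z|^2 = 0.2608
Iter 13: z = -0.8415 + -0.3015i, |z|^2 = 0.7990
Iter 14: z = -0.0008 + 0.0714i, |z|^2 = 0.0051
Iter 15: z = -0.6231 + -0.4361i, |z|^2 = 0.5785
Iter 16: z = -0.4199 + 0.1075i, |z|^2 = 0.1879
Iter 17: z = -0.4532 + -0.5263i, |z|^2 = 0.4824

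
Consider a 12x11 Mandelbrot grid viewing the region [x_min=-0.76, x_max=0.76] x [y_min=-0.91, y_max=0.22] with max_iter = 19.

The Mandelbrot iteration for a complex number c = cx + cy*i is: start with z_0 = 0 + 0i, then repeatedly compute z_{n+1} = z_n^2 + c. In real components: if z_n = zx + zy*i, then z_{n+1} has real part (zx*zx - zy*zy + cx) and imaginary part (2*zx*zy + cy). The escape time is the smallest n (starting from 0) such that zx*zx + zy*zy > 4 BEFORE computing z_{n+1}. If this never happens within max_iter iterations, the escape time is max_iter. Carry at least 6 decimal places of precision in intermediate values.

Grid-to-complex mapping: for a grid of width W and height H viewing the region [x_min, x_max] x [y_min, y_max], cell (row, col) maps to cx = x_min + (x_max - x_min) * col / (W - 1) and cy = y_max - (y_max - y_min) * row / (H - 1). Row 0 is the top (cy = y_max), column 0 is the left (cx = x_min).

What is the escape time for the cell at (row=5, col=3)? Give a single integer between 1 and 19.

Answer: 19

Derivation:
z_0 = 0 + 0i, c = -0.3455 + -0.3450i
Iter 1: z = -0.3455 + -0.3450i, |z|^2 = 0.2384
Iter 2: z = -0.3451 + -0.1066i, |z|^2 = 0.1305
Iter 3: z = -0.2377 + -0.2714i, |z|^2 = 0.1302
Iter 4: z = -0.3626 + -0.2160i, |z|^2 = 0.1781
Iter 5: z = -0.2606 + -0.1884i, |z|^2 = 0.1034
Iter 6: z = -0.3130 + -0.2468i, |z|^2 = 0.1589
Iter 7: z = -0.3084 + -0.1905i, |z|^2 = 0.1314
Iter 8: z = -0.2866 + -0.2275i, |z|^2 = 0.1339
Iter 9: z = -0.3151 + -0.2146i, |z|^2 = 0.1453
Iter 10: z = -0.2922 + -0.2098i, |z|^2 = 0.1294
Iter 11: z = -0.3041 + -0.2224i, |z|^2 = 0.1419
Iter 12: z = -0.3025 + -0.2098i, |z|^2 = 0.1355
Iter 13: z = -0.2980 + -0.2181i, |z|^2 = 0.1364
Iter 14: z = -0.3042 + -0.2150i, |z|^2 = 0.1388
Iter 15: z = -0.2991 + -0.2142i, |z|^2 = 0.1353
Iter 16: z = -0.3018 + -0.2169i, |z|^2 = 0.1381
Iter 17: z = -0.3014 + -0.2141i, |z|^2 = 0.1367
Iter 18: z = -0.3005 + -0.2160i, |z|^2 = 0.1369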